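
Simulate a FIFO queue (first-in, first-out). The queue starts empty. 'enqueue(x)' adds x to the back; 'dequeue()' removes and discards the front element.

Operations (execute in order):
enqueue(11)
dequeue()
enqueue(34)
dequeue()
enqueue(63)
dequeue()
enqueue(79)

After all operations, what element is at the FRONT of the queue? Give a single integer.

enqueue(11): queue = [11]
dequeue(): queue = []
enqueue(34): queue = [34]
dequeue(): queue = []
enqueue(63): queue = [63]
dequeue(): queue = []
enqueue(79): queue = [79]

Answer: 79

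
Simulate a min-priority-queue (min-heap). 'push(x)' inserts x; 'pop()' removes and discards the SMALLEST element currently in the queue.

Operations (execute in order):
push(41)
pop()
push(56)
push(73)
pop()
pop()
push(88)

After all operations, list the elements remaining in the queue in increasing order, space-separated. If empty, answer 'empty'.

Answer: 88

Derivation:
push(41): heap contents = [41]
pop() → 41: heap contents = []
push(56): heap contents = [56]
push(73): heap contents = [56, 73]
pop() → 56: heap contents = [73]
pop() → 73: heap contents = []
push(88): heap contents = [88]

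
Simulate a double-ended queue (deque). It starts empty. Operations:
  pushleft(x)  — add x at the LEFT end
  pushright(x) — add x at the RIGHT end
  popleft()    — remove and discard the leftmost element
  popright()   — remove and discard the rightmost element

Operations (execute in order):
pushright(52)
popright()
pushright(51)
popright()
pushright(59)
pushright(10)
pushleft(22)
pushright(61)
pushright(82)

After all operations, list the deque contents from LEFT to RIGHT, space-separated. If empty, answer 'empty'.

pushright(52): [52]
popright(): []
pushright(51): [51]
popright(): []
pushright(59): [59]
pushright(10): [59, 10]
pushleft(22): [22, 59, 10]
pushright(61): [22, 59, 10, 61]
pushright(82): [22, 59, 10, 61, 82]

Answer: 22 59 10 61 82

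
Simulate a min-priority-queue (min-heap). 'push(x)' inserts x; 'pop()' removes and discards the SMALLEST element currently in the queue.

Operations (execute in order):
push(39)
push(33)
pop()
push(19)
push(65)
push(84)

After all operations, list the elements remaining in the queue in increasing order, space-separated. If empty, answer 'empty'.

push(39): heap contents = [39]
push(33): heap contents = [33, 39]
pop() → 33: heap contents = [39]
push(19): heap contents = [19, 39]
push(65): heap contents = [19, 39, 65]
push(84): heap contents = [19, 39, 65, 84]

Answer: 19 39 65 84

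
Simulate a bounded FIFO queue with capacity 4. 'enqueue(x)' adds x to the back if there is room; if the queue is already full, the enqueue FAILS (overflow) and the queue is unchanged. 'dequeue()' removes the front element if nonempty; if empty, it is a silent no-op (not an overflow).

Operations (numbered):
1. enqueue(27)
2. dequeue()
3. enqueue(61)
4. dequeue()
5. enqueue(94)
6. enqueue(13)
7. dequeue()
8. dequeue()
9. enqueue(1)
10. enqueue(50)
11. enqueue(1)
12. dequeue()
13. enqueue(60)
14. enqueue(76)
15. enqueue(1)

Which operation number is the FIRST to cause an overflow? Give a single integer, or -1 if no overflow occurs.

1. enqueue(27): size=1
2. dequeue(): size=0
3. enqueue(61): size=1
4. dequeue(): size=0
5. enqueue(94): size=1
6. enqueue(13): size=2
7. dequeue(): size=1
8. dequeue(): size=0
9. enqueue(1): size=1
10. enqueue(50): size=2
11. enqueue(1): size=3
12. dequeue(): size=2
13. enqueue(60): size=3
14. enqueue(76): size=4
15. enqueue(1): size=4=cap → OVERFLOW (fail)

Answer: 15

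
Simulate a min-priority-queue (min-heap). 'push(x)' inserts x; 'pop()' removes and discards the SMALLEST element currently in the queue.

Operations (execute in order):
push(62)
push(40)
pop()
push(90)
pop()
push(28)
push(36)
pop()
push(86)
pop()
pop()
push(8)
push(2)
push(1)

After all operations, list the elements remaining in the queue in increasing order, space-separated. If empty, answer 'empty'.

push(62): heap contents = [62]
push(40): heap contents = [40, 62]
pop() → 40: heap contents = [62]
push(90): heap contents = [62, 90]
pop() → 62: heap contents = [90]
push(28): heap contents = [28, 90]
push(36): heap contents = [28, 36, 90]
pop() → 28: heap contents = [36, 90]
push(86): heap contents = [36, 86, 90]
pop() → 36: heap contents = [86, 90]
pop() → 86: heap contents = [90]
push(8): heap contents = [8, 90]
push(2): heap contents = [2, 8, 90]
push(1): heap contents = [1, 2, 8, 90]

Answer: 1 2 8 90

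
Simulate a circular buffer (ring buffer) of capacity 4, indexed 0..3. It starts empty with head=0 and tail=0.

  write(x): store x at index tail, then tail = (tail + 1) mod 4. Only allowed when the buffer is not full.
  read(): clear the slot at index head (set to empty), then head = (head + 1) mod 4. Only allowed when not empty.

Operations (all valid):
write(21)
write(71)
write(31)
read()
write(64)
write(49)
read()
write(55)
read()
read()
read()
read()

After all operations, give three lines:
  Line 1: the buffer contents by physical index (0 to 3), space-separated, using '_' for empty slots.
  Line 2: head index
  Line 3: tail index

write(21): buf=[21 _ _ _], head=0, tail=1, size=1
write(71): buf=[21 71 _ _], head=0, tail=2, size=2
write(31): buf=[21 71 31 _], head=0, tail=3, size=3
read(): buf=[_ 71 31 _], head=1, tail=3, size=2
write(64): buf=[_ 71 31 64], head=1, tail=0, size=3
write(49): buf=[49 71 31 64], head=1, tail=1, size=4
read(): buf=[49 _ 31 64], head=2, tail=1, size=3
write(55): buf=[49 55 31 64], head=2, tail=2, size=4
read(): buf=[49 55 _ 64], head=3, tail=2, size=3
read(): buf=[49 55 _ _], head=0, tail=2, size=2
read(): buf=[_ 55 _ _], head=1, tail=2, size=1
read(): buf=[_ _ _ _], head=2, tail=2, size=0

Answer: _ _ _ _
2
2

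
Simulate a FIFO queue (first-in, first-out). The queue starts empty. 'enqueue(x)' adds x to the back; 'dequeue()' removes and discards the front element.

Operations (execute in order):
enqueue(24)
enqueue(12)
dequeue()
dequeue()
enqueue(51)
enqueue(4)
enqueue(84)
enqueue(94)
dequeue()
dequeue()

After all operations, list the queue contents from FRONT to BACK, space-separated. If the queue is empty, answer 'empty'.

Answer: 84 94

Derivation:
enqueue(24): [24]
enqueue(12): [24, 12]
dequeue(): [12]
dequeue(): []
enqueue(51): [51]
enqueue(4): [51, 4]
enqueue(84): [51, 4, 84]
enqueue(94): [51, 4, 84, 94]
dequeue(): [4, 84, 94]
dequeue(): [84, 94]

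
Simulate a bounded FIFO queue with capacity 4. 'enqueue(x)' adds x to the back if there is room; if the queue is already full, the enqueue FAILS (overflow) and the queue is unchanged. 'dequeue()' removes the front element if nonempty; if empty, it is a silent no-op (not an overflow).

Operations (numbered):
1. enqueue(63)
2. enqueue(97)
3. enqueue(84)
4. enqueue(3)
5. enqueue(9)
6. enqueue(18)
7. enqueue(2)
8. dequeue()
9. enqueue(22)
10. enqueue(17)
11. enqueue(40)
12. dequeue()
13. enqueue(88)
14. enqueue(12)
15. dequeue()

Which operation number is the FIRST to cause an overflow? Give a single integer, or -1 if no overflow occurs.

1. enqueue(63): size=1
2. enqueue(97): size=2
3. enqueue(84): size=3
4. enqueue(3): size=4
5. enqueue(9): size=4=cap → OVERFLOW (fail)
6. enqueue(18): size=4=cap → OVERFLOW (fail)
7. enqueue(2): size=4=cap → OVERFLOW (fail)
8. dequeue(): size=3
9. enqueue(22): size=4
10. enqueue(17): size=4=cap → OVERFLOW (fail)
11. enqueue(40): size=4=cap → OVERFLOW (fail)
12. dequeue(): size=3
13. enqueue(88): size=4
14. enqueue(12): size=4=cap → OVERFLOW (fail)
15. dequeue(): size=3

Answer: 5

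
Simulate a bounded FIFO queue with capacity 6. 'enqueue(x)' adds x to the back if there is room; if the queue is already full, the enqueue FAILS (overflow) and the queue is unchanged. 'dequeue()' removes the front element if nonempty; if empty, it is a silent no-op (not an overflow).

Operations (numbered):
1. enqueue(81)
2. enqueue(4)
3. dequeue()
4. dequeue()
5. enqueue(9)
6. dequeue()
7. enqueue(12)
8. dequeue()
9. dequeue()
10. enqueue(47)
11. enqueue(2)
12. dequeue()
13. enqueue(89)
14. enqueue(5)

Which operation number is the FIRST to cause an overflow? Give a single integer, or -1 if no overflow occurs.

1. enqueue(81): size=1
2. enqueue(4): size=2
3. dequeue(): size=1
4. dequeue(): size=0
5. enqueue(9): size=1
6. dequeue(): size=0
7. enqueue(12): size=1
8. dequeue(): size=0
9. dequeue(): empty, no-op, size=0
10. enqueue(47): size=1
11. enqueue(2): size=2
12. dequeue(): size=1
13. enqueue(89): size=2
14. enqueue(5): size=3

Answer: -1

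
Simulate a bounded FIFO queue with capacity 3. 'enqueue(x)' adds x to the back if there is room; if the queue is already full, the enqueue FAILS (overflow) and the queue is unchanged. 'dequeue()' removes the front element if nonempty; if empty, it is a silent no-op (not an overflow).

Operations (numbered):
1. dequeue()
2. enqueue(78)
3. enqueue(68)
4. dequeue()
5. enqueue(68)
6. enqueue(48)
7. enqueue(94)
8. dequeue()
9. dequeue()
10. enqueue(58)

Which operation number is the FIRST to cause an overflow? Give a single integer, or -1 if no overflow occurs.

Answer: 7

Derivation:
1. dequeue(): empty, no-op, size=0
2. enqueue(78): size=1
3. enqueue(68): size=2
4. dequeue(): size=1
5. enqueue(68): size=2
6. enqueue(48): size=3
7. enqueue(94): size=3=cap → OVERFLOW (fail)
8. dequeue(): size=2
9. dequeue(): size=1
10. enqueue(58): size=2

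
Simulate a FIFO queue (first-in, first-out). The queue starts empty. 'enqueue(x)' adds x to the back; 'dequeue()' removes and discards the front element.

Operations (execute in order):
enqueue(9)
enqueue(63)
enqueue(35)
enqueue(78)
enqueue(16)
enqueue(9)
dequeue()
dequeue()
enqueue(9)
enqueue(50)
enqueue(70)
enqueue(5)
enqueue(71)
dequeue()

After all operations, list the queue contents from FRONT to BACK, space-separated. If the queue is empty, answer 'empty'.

Answer: 78 16 9 9 50 70 5 71

Derivation:
enqueue(9): [9]
enqueue(63): [9, 63]
enqueue(35): [9, 63, 35]
enqueue(78): [9, 63, 35, 78]
enqueue(16): [9, 63, 35, 78, 16]
enqueue(9): [9, 63, 35, 78, 16, 9]
dequeue(): [63, 35, 78, 16, 9]
dequeue(): [35, 78, 16, 9]
enqueue(9): [35, 78, 16, 9, 9]
enqueue(50): [35, 78, 16, 9, 9, 50]
enqueue(70): [35, 78, 16, 9, 9, 50, 70]
enqueue(5): [35, 78, 16, 9, 9, 50, 70, 5]
enqueue(71): [35, 78, 16, 9, 9, 50, 70, 5, 71]
dequeue(): [78, 16, 9, 9, 50, 70, 5, 71]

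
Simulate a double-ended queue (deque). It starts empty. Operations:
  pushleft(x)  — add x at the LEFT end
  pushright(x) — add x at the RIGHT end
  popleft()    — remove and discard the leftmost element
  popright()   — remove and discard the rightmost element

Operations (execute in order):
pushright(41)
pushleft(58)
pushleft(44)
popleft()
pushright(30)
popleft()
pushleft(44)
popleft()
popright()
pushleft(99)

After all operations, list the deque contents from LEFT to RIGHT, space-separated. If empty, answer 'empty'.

Answer: 99 41

Derivation:
pushright(41): [41]
pushleft(58): [58, 41]
pushleft(44): [44, 58, 41]
popleft(): [58, 41]
pushright(30): [58, 41, 30]
popleft(): [41, 30]
pushleft(44): [44, 41, 30]
popleft(): [41, 30]
popright(): [41]
pushleft(99): [99, 41]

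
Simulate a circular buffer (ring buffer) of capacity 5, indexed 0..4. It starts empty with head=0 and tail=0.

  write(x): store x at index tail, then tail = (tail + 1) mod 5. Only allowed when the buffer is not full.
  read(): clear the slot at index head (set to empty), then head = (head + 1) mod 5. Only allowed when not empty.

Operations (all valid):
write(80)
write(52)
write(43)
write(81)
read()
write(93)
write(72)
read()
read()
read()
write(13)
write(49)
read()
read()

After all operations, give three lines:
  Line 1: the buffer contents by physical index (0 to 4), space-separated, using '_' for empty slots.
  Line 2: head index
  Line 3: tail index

Answer: _ 13 49 _ _
1
3

Derivation:
write(80): buf=[80 _ _ _ _], head=0, tail=1, size=1
write(52): buf=[80 52 _ _ _], head=0, tail=2, size=2
write(43): buf=[80 52 43 _ _], head=0, tail=3, size=3
write(81): buf=[80 52 43 81 _], head=0, tail=4, size=4
read(): buf=[_ 52 43 81 _], head=1, tail=4, size=3
write(93): buf=[_ 52 43 81 93], head=1, tail=0, size=4
write(72): buf=[72 52 43 81 93], head=1, tail=1, size=5
read(): buf=[72 _ 43 81 93], head=2, tail=1, size=4
read(): buf=[72 _ _ 81 93], head=3, tail=1, size=3
read(): buf=[72 _ _ _ 93], head=4, tail=1, size=2
write(13): buf=[72 13 _ _ 93], head=4, tail=2, size=3
write(49): buf=[72 13 49 _ 93], head=4, tail=3, size=4
read(): buf=[72 13 49 _ _], head=0, tail=3, size=3
read(): buf=[_ 13 49 _ _], head=1, tail=3, size=2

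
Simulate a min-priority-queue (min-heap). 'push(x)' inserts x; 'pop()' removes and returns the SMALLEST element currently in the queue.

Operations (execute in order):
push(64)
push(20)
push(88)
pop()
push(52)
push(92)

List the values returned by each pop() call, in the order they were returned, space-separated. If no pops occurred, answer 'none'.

push(64): heap contents = [64]
push(20): heap contents = [20, 64]
push(88): heap contents = [20, 64, 88]
pop() → 20: heap contents = [64, 88]
push(52): heap contents = [52, 64, 88]
push(92): heap contents = [52, 64, 88, 92]

Answer: 20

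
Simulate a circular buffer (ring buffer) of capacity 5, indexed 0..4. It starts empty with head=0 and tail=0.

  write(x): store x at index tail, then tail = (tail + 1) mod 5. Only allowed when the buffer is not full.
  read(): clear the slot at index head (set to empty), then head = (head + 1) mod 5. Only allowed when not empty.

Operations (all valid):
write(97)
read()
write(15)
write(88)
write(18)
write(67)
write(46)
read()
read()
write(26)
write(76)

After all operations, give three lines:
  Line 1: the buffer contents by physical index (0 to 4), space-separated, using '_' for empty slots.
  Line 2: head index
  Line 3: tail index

write(97): buf=[97 _ _ _ _], head=0, tail=1, size=1
read(): buf=[_ _ _ _ _], head=1, tail=1, size=0
write(15): buf=[_ 15 _ _ _], head=1, tail=2, size=1
write(88): buf=[_ 15 88 _ _], head=1, tail=3, size=2
write(18): buf=[_ 15 88 18 _], head=1, tail=4, size=3
write(67): buf=[_ 15 88 18 67], head=1, tail=0, size=4
write(46): buf=[46 15 88 18 67], head=1, tail=1, size=5
read(): buf=[46 _ 88 18 67], head=2, tail=1, size=4
read(): buf=[46 _ _ 18 67], head=3, tail=1, size=3
write(26): buf=[46 26 _ 18 67], head=3, tail=2, size=4
write(76): buf=[46 26 76 18 67], head=3, tail=3, size=5

Answer: 46 26 76 18 67
3
3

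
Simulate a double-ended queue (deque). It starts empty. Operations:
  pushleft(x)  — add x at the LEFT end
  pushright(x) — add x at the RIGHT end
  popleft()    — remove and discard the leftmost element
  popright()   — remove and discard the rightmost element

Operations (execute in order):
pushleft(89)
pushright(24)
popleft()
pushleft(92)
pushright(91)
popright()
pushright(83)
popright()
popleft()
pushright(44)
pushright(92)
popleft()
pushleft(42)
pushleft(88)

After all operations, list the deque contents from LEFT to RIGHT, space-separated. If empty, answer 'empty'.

pushleft(89): [89]
pushright(24): [89, 24]
popleft(): [24]
pushleft(92): [92, 24]
pushright(91): [92, 24, 91]
popright(): [92, 24]
pushright(83): [92, 24, 83]
popright(): [92, 24]
popleft(): [24]
pushright(44): [24, 44]
pushright(92): [24, 44, 92]
popleft(): [44, 92]
pushleft(42): [42, 44, 92]
pushleft(88): [88, 42, 44, 92]

Answer: 88 42 44 92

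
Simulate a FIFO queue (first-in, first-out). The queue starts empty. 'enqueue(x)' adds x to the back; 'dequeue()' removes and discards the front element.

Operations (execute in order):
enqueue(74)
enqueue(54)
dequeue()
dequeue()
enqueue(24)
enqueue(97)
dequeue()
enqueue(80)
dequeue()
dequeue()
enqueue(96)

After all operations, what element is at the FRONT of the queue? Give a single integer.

Answer: 96

Derivation:
enqueue(74): queue = [74]
enqueue(54): queue = [74, 54]
dequeue(): queue = [54]
dequeue(): queue = []
enqueue(24): queue = [24]
enqueue(97): queue = [24, 97]
dequeue(): queue = [97]
enqueue(80): queue = [97, 80]
dequeue(): queue = [80]
dequeue(): queue = []
enqueue(96): queue = [96]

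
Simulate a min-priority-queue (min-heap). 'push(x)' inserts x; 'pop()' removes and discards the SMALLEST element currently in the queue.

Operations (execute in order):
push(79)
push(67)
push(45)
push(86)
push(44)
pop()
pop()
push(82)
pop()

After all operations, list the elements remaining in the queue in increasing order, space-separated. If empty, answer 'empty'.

push(79): heap contents = [79]
push(67): heap contents = [67, 79]
push(45): heap contents = [45, 67, 79]
push(86): heap contents = [45, 67, 79, 86]
push(44): heap contents = [44, 45, 67, 79, 86]
pop() → 44: heap contents = [45, 67, 79, 86]
pop() → 45: heap contents = [67, 79, 86]
push(82): heap contents = [67, 79, 82, 86]
pop() → 67: heap contents = [79, 82, 86]

Answer: 79 82 86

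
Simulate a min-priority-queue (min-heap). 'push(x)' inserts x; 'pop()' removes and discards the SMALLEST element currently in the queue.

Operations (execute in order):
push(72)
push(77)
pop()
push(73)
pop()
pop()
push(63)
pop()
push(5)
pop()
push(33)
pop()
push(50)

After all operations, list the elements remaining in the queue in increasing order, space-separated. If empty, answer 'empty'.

Answer: 50

Derivation:
push(72): heap contents = [72]
push(77): heap contents = [72, 77]
pop() → 72: heap contents = [77]
push(73): heap contents = [73, 77]
pop() → 73: heap contents = [77]
pop() → 77: heap contents = []
push(63): heap contents = [63]
pop() → 63: heap contents = []
push(5): heap contents = [5]
pop() → 5: heap contents = []
push(33): heap contents = [33]
pop() → 33: heap contents = []
push(50): heap contents = [50]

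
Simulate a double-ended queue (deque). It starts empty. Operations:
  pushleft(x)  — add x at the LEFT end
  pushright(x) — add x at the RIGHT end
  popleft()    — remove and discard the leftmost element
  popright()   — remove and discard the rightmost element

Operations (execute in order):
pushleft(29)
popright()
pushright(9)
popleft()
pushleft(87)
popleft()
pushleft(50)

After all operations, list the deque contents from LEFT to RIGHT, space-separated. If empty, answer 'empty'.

pushleft(29): [29]
popright(): []
pushright(9): [9]
popleft(): []
pushleft(87): [87]
popleft(): []
pushleft(50): [50]

Answer: 50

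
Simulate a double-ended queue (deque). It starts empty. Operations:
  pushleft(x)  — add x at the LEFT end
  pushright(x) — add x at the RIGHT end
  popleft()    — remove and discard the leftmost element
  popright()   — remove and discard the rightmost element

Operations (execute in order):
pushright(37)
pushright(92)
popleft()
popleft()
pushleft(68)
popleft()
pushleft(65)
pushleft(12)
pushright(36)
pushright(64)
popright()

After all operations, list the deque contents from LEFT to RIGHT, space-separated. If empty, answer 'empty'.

Answer: 12 65 36

Derivation:
pushright(37): [37]
pushright(92): [37, 92]
popleft(): [92]
popleft(): []
pushleft(68): [68]
popleft(): []
pushleft(65): [65]
pushleft(12): [12, 65]
pushright(36): [12, 65, 36]
pushright(64): [12, 65, 36, 64]
popright(): [12, 65, 36]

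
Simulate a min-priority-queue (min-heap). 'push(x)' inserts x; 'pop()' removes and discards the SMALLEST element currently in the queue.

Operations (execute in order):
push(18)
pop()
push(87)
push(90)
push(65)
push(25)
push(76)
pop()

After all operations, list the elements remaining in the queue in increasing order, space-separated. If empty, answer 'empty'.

Answer: 65 76 87 90

Derivation:
push(18): heap contents = [18]
pop() → 18: heap contents = []
push(87): heap contents = [87]
push(90): heap contents = [87, 90]
push(65): heap contents = [65, 87, 90]
push(25): heap contents = [25, 65, 87, 90]
push(76): heap contents = [25, 65, 76, 87, 90]
pop() → 25: heap contents = [65, 76, 87, 90]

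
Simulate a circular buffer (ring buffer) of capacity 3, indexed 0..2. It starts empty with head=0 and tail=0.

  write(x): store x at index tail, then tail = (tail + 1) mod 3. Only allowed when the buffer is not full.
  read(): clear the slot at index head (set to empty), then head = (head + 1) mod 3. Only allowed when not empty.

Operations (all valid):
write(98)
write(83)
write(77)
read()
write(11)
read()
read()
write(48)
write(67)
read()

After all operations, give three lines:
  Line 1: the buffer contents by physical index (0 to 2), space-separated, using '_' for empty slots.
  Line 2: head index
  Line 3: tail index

write(98): buf=[98 _ _], head=0, tail=1, size=1
write(83): buf=[98 83 _], head=0, tail=2, size=2
write(77): buf=[98 83 77], head=0, tail=0, size=3
read(): buf=[_ 83 77], head=1, tail=0, size=2
write(11): buf=[11 83 77], head=1, tail=1, size=3
read(): buf=[11 _ 77], head=2, tail=1, size=2
read(): buf=[11 _ _], head=0, tail=1, size=1
write(48): buf=[11 48 _], head=0, tail=2, size=2
write(67): buf=[11 48 67], head=0, tail=0, size=3
read(): buf=[_ 48 67], head=1, tail=0, size=2

Answer: _ 48 67
1
0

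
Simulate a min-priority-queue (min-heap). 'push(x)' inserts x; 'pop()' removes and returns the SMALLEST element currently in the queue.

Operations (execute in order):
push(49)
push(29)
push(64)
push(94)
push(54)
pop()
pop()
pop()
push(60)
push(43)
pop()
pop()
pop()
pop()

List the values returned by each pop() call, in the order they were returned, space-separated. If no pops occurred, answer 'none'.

Answer: 29 49 54 43 60 64 94

Derivation:
push(49): heap contents = [49]
push(29): heap contents = [29, 49]
push(64): heap contents = [29, 49, 64]
push(94): heap contents = [29, 49, 64, 94]
push(54): heap contents = [29, 49, 54, 64, 94]
pop() → 29: heap contents = [49, 54, 64, 94]
pop() → 49: heap contents = [54, 64, 94]
pop() → 54: heap contents = [64, 94]
push(60): heap contents = [60, 64, 94]
push(43): heap contents = [43, 60, 64, 94]
pop() → 43: heap contents = [60, 64, 94]
pop() → 60: heap contents = [64, 94]
pop() → 64: heap contents = [94]
pop() → 94: heap contents = []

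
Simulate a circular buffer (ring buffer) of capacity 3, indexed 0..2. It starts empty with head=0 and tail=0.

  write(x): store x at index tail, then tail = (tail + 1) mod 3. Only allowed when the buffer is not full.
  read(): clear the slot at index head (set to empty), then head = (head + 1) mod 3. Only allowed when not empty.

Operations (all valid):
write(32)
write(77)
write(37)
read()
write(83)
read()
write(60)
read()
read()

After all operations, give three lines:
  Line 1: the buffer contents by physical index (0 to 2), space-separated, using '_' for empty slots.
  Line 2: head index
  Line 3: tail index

write(32): buf=[32 _ _], head=0, tail=1, size=1
write(77): buf=[32 77 _], head=0, tail=2, size=2
write(37): buf=[32 77 37], head=0, tail=0, size=3
read(): buf=[_ 77 37], head=1, tail=0, size=2
write(83): buf=[83 77 37], head=1, tail=1, size=3
read(): buf=[83 _ 37], head=2, tail=1, size=2
write(60): buf=[83 60 37], head=2, tail=2, size=3
read(): buf=[83 60 _], head=0, tail=2, size=2
read(): buf=[_ 60 _], head=1, tail=2, size=1

Answer: _ 60 _
1
2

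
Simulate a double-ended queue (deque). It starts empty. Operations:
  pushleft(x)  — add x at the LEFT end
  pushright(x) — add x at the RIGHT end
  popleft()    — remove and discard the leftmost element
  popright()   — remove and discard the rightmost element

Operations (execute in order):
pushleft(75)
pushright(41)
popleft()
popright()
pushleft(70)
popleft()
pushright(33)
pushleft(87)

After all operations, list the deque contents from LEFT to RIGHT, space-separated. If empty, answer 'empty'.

pushleft(75): [75]
pushright(41): [75, 41]
popleft(): [41]
popright(): []
pushleft(70): [70]
popleft(): []
pushright(33): [33]
pushleft(87): [87, 33]

Answer: 87 33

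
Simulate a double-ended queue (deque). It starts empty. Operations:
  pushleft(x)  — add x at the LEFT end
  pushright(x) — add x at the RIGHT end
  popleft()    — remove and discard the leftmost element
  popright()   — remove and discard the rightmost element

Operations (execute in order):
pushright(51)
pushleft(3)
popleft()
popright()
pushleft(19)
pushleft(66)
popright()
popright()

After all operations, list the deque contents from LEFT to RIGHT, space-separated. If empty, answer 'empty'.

Answer: empty

Derivation:
pushright(51): [51]
pushleft(3): [3, 51]
popleft(): [51]
popright(): []
pushleft(19): [19]
pushleft(66): [66, 19]
popright(): [66]
popright(): []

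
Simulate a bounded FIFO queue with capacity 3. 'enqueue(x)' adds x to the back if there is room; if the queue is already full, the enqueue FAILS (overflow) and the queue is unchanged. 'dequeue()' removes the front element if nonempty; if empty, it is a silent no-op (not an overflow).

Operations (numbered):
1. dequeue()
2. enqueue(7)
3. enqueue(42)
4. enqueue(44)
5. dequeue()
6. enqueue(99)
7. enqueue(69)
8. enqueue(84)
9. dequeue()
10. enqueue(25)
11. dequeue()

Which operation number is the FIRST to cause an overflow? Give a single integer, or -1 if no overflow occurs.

Answer: 7

Derivation:
1. dequeue(): empty, no-op, size=0
2. enqueue(7): size=1
3. enqueue(42): size=2
4. enqueue(44): size=3
5. dequeue(): size=2
6. enqueue(99): size=3
7. enqueue(69): size=3=cap → OVERFLOW (fail)
8. enqueue(84): size=3=cap → OVERFLOW (fail)
9. dequeue(): size=2
10. enqueue(25): size=3
11. dequeue(): size=2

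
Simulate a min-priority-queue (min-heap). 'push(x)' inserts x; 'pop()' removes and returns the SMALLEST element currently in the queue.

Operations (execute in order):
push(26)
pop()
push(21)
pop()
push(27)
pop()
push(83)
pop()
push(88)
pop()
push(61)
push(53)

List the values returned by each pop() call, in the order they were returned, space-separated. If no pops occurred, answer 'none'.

Answer: 26 21 27 83 88

Derivation:
push(26): heap contents = [26]
pop() → 26: heap contents = []
push(21): heap contents = [21]
pop() → 21: heap contents = []
push(27): heap contents = [27]
pop() → 27: heap contents = []
push(83): heap contents = [83]
pop() → 83: heap contents = []
push(88): heap contents = [88]
pop() → 88: heap contents = []
push(61): heap contents = [61]
push(53): heap contents = [53, 61]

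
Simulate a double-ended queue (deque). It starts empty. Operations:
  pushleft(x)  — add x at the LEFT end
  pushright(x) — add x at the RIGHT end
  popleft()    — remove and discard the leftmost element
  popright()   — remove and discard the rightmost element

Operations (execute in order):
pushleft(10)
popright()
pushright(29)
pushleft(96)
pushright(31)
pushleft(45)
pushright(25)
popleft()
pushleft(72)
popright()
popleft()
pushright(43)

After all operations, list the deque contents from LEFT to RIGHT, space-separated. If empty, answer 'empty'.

Answer: 96 29 31 43

Derivation:
pushleft(10): [10]
popright(): []
pushright(29): [29]
pushleft(96): [96, 29]
pushright(31): [96, 29, 31]
pushleft(45): [45, 96, 29, 31]
pushright(25): [45, 96, 29, 31, 25]
popleft(): [96, 29, 31, 25]
pushleft(72): [72, 96, 29, 31, 25]
popright(): [72, 96, 29, 31]
popleft(): [96, 29, 31]
pushright(43): [96, 29, 31, 43]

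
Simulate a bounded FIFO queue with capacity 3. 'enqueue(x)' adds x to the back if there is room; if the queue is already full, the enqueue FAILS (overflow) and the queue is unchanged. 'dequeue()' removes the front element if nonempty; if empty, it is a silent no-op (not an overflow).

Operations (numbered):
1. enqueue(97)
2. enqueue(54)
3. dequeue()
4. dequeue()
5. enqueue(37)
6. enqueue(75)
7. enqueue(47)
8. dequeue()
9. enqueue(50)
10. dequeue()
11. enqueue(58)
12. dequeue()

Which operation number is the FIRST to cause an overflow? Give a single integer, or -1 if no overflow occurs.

1. enqueue(97): size=1
2. enqueue(54): size=2
3. dequeue(): size=1
4. dequeue(): size=0
5. enqueue(37): size=1
6. enqueue(75): size=2
7. enqueue(47): size=3
8. dequeue(): size=2
9. enqueue(50): size=3
10. dequeue(): size=2
11. enqueue(58): size=3
12. dequeue(): size=2

Answer: -1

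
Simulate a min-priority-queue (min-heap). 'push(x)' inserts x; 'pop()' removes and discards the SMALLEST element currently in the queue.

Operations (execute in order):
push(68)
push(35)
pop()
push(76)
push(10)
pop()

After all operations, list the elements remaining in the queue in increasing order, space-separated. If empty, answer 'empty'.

push(68): heap contents = [68]
push(35): heap contents = [35, 68]
pop() → 35: heap contents = [68]
push(76): heap contents = [68, 76]
push(10): heap contents = [10, 68, 76]
pop() → 10: heap contents = [68, 76]

Answer: 68 76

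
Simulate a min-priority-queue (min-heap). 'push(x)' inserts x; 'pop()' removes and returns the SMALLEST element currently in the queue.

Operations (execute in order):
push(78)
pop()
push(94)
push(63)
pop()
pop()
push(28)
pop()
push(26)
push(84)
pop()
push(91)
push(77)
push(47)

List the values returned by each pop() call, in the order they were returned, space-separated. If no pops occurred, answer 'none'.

push(78): heap contents = [78]
pop() → 78: heap contents = []
push(94): heap contents = [94]
push(63): heap contents = [63, 94]
pop() → 63: heap contents = [94]
pop() → 94: heap contents = []
push(28): heap contents = [28]
pop() → 28: heap contents = []
push(26): heap contents = [26]
push(84): heap contents = [26, 84]
pop() → 26: heap contents = [84]
push(91): heap contents = [84, 91]
push(77): heap contents = [77, 84, 91]
push(47): heap contents = [47, 77, 84, 91]

Answer: 78 63 94 28 26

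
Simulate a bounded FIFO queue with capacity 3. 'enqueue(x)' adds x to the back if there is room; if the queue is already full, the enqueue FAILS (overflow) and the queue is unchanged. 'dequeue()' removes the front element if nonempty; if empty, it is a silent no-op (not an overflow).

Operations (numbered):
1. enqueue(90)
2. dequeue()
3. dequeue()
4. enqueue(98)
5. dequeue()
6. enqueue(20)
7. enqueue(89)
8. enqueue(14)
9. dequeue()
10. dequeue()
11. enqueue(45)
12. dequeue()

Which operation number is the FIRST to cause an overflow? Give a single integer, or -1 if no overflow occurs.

Answer: -1

Derivation:
1. enqueue(90): size=1
2. dequeue(): size=0
3. dequeue(): empty, no-op, size=0
4. enqueue(98): size=1
5. dequeue(): size=0
6. enqueue(20): size=1
7. enqueue(89): size=2
8. enqueue(14): size=3
9. dequeue(): size=2
10. dequeue(): size=1
11. enqueue(45): size=2
12. dequeue(): size=1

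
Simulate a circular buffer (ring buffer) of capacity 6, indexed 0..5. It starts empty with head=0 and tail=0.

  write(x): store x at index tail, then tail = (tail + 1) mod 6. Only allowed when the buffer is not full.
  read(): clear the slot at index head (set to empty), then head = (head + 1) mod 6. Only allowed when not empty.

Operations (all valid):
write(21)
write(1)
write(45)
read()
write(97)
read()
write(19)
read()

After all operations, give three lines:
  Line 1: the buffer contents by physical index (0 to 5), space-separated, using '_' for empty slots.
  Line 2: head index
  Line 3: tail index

write(21): buf=[21 _ _ _ _ _], head=0, tail=1, size=1
write(1): buf=[21 1 _ _ _ _], head=0, tail=2, size=2
write(45): buf=[21 1 45 _ _ _], head=0, tail=3, size=3
read(): buf=[_ 1 45 _ _ _], head=1, tail=3, size=2
write(97): buf=[_ 1 45 97 _ _], head=1, tail=4, size=3
read(): buf=[_ _ 45 97 _ _], head=2, tail=4, size=2
write(19): buf=[_ _ 45 97 19 _], head=2, tail=5, size=3
read(): buf=[_ _ _ 97 19 _], head=3, tail=5, size=2

Answer: _ _ _ 97 19 _
3
5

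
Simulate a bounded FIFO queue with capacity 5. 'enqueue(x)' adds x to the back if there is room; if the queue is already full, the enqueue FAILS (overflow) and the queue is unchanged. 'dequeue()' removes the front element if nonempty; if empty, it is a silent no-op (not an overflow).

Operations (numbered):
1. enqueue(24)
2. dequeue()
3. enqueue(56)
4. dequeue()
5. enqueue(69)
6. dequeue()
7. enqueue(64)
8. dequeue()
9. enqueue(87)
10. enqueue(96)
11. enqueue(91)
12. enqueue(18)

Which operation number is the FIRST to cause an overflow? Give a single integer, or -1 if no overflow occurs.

Answer: -1

Derivation:
1. enqueue(24): size=1
2. dequeue(): size=0
3. enqueue(56): size=1
4. dequeue(): size=0
5. enqueue(69): size=1
6. dequeue(): size=0
7. enqueue(64): size=1
8. dequeue(): size=0
9. enqueue(87): size=1
10. enqueue(96): size=2
11. enqueue(91): size=3
12. enqueue(18): size=4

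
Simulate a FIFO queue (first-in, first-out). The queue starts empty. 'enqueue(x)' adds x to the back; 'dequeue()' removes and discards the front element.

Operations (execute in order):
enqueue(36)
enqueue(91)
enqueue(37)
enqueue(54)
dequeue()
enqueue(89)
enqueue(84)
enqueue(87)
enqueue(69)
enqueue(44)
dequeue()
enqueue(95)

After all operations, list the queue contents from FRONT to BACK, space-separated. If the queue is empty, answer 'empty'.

enqueue(36): [36]
enqueue(91): [36, 91]
enqueue(37): [36, 91, 37]
enqueue(54): [36, 91, 37, 54]
dequeue(): [91, 37, 54]
enqueue(89): [91, 37, 54, 89]
enqueue(84): [91, 37, 54, 89, 84]
enqueue(87): [91, 37, 54, 89, 84, 87]
enqueue(69): [91, 37, 54, 89, 84, 87, 69]
enqueue(44): [91, 37, 54, 89, 84, 87, 69, 44]
dequeue(): [37, 54, 89, 84, 87, 69, 44]
enqueue(95): [37, 54, 89, 84, 87, 69, 44, 95]

Answer: 37 54 89 84 87 69 44 95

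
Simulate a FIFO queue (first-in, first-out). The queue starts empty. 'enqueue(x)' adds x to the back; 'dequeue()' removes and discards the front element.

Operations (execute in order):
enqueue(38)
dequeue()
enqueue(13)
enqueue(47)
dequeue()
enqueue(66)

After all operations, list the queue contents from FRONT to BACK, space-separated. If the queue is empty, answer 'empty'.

enqueue(38): [38]
dequeue(): []
enqueue(13): [13]
enqueue(47): [13, 47]
dequeue(): [47]
enqueue(66): [47, 66]

Answer: 47 66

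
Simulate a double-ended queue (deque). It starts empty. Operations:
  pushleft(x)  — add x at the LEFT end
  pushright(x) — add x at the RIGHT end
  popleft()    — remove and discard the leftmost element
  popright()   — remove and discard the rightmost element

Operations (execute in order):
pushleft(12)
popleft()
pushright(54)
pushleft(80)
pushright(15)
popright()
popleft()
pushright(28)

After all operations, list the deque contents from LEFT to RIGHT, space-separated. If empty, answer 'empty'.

pushleft(12): [12]
popleft(): []
pushright(54): [54]
pushleft(80): [80, 54]
pushright(15): [80, 54, 15]
popright(): [80, 54]
popleft(): [54]
pushright(28): [54, 28]

Answer: 54 28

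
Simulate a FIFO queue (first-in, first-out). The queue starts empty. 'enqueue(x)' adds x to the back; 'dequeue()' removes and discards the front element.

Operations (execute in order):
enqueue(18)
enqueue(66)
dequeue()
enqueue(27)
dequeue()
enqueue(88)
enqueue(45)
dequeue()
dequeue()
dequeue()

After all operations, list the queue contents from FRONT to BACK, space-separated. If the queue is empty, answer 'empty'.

Answer: empty

Derivation:
enqueue(18): [18]
enqueue(66): [18, 66]
dequeue(): [66]
enqueue(27): [66, 27]
dequeue(): [27]
enqueue(88): [27, 88]
enqueue(45): [27, 88, 45]
dequeue(): [88, 45]
dequeue(): [45]
dequeue(): []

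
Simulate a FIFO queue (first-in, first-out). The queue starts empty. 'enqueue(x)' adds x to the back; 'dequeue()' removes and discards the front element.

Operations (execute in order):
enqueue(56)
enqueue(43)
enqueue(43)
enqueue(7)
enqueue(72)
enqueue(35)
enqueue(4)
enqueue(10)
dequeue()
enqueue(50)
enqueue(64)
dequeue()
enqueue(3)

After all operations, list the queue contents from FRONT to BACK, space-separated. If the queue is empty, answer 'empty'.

Answer: 43 7 72 35 4 10 50 64 3

Derivation:
enqueue(56): [56]
enqueue(43): [56, 43]
enqueue(43): [56, 43, 43]
enqueue(7): [56, 43, 43, 7]
enqueue(72): [56, 43, 43, 7, 72]
enqueue(35): [56, 43, 43, 7, 72, 35]
enqueue(4): [56, 43, 43, 7, 72, 35, 4]
enqueue(10): [56, 43, 43, 7, 72, 35, 4, 10]
dequeue(): [43, 43, 7, 72, 35, 4, 10]
enqueue(50): [43, 43, 7, 72, 35, 4, 10, 50]
enqueue(64): [43, 43, 7, 72, 35, 4, 10, 50, 64]
dequeue(): [43, 7, 72, 35, 4, 10, 50, 64]
enqueue(3): [43, 7, 72, 35, 4, 10, 50, 64, 3]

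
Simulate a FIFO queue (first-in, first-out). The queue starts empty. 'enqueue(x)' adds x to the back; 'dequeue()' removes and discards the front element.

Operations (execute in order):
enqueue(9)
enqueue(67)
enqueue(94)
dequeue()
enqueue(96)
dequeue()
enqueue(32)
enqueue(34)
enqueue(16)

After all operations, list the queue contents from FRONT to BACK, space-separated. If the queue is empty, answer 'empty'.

enqueue(9): [9]
enqueue(67): [9, 67]
enqueue(94): [9, 67, 94]
dequeue(): [67, 94]
enqueue(96): [67, 94, 96]
dequeue(): [94, 96]
enqueue(32): [94, 96, 32]
enqueue(34): [94, 96, 32, 34]
enqueue(16): [94, 96, 32, 34, 16]

Answer: 94 96 32 34 16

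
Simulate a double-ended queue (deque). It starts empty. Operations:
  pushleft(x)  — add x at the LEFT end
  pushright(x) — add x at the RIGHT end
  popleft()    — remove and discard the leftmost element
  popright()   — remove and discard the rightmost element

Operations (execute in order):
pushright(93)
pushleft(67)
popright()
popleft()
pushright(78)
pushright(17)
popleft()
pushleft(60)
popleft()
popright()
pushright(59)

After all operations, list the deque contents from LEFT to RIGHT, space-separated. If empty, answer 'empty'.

pushright(93): [93]
pushleft(67): [67, 93]
popright(): [67]
popleft(): []
pushright(78): [78]
pushright(17): [78, 17]
popleft(): [17]
pushleft(60): [60, 17]
popleft(): [17]
popright(): []
pushright(59): [59]

Answer: 59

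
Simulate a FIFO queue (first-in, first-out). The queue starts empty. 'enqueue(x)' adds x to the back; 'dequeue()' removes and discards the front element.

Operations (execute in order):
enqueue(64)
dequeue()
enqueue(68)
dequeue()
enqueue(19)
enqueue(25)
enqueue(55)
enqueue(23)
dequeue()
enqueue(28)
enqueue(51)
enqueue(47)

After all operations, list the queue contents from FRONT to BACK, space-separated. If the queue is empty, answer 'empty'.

Answer: 25 55 23 28 51 47

Derivation:
enqueue(64): [64]
dequeue(): []
enqueue(68): [68]
dequeue(): []
enqueue(19): [19]
enqueue(25): [19, 25]
enqueue(55): [19, 25, 55]
enqueue(23): [19, 25, 55, 23]
dequeue(): [25, 55, 23]
enqueue(28): [25, 55, 23, 28]
enqueue(51): [25, 55, 23, 28, 51]
enqueue(47): [25, 55, 23, 28, 51, 47]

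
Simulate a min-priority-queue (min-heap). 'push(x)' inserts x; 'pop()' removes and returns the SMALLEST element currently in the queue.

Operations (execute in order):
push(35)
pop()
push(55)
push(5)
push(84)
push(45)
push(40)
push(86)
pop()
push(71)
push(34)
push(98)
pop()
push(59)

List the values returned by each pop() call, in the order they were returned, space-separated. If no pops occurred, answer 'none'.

Answer: 35 5 34

Derivation:
push(35): heap contents = [35]
pop() → 35: heap contents = []
push(55): heap contents = [55]
push(5): heap contents = [5, 55]
push(84): heap contents = [5, 55, 84]
push(45): heap contents = [5, 45, 55, 84]
push(40): heap contents = [5, 40, 45, 55, 84]
push(86): heap contents = [5, 40, 45, 55, 84, 86]
pop() → 5: heap contents = [40, 45, 55, 84, 86]
push(71): heap contents = [40, 45, 55, 71, 84, 86]
push(34): heap contents = [34, 40, 45, 55, 71, 84, 86]
push(98): heap contents = [34, 40, 45, 55, 71, 84, 86, 98]
pop() → 34: heap contents = [40, 45, 55, 71, 84, 86, 98]
push(59): heap contents = [40, 45, 55, 59, 71, 84, 86, 98]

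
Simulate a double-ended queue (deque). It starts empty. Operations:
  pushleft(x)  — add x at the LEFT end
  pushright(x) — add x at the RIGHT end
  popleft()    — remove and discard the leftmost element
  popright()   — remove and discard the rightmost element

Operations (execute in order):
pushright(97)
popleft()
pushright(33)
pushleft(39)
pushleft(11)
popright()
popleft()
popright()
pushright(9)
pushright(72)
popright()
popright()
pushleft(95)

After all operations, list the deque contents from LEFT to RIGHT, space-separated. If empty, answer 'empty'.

Answer: 95

Derivation:
pushright(97): [97]
popleft(): []
pushright(33): [33]
pushleft(39): [39, 33]
pushleft(11): [11, 39, 33]
popright(): [11, 39]
popleft(): [39]
popright(): []
pushright(9): [9]
pushright(72): [9, 72]
popright(): [9]
popright(): []
pushleft(95): [95]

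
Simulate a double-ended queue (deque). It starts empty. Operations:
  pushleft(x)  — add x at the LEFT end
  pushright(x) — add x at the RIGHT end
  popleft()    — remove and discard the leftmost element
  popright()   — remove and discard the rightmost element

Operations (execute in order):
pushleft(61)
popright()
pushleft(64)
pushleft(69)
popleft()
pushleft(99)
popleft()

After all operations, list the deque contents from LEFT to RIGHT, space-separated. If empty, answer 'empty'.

Answer: 64

Derivation:
pushleft(61): [61]
popright(): []
pushleft(64): [64]
pushleft(69): [69, 64]
popleft(): [64]
pushleft(99): [99, 64]
popleft(): [64]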